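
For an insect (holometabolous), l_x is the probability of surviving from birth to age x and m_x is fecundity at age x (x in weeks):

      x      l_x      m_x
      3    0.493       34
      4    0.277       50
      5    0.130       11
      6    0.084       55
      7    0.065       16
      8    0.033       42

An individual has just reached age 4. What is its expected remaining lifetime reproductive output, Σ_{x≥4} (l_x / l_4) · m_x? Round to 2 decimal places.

80.60

l_4 = 0.277. Conditional survival from age 4 to x is l_x / l_4.
  x=4: (0.277/0.277) × 50 = 50.0000
  x=5: (0.130/0.277) × 11 = 5.1625
  x=6: (0.084/0.277) × 55 = 16.6787
  x=7: (0.065/0.277) × 16 = 3.7545
  x=8: (0.033/0.277) × 42 = 5.0036
Sum = 50.0000 + 5.1625 + 16.6787 + 3.7545 + 5.0036 = 80.5993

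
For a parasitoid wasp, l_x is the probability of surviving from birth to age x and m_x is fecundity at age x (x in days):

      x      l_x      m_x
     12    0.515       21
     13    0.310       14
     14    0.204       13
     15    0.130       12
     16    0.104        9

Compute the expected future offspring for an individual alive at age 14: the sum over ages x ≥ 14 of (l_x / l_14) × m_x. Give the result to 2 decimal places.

l_14 = 0.204. Conditional survival from age 14 to x is l_x / l_14.
  x=14: (0.204/0.204) × 13 = 13.0000
  x=15: (0.130/0.204) × 12 = 7.6471
  x=16: (0.104/0.204) × 9 = 4.5882
Sum = 13.0000 + 7.6471 + 4.5882 = 25.2353

25.24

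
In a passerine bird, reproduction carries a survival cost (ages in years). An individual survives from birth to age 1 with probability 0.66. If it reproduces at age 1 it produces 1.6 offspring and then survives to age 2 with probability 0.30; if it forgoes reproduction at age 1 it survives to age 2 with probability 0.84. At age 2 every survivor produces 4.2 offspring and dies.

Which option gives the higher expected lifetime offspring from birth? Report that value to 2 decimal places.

2.33

breed at age 1: R₀ = 0.66 × (1.6 + 0.30 × 4.2) = 0.66 × 2.8600 = 1.8876
delay to age 2: R₀ = 0.66 × (0.84 × 4.2) = 0.66 × 3.5280 = 2.3285
Higher: delay to age 2 (2.3285).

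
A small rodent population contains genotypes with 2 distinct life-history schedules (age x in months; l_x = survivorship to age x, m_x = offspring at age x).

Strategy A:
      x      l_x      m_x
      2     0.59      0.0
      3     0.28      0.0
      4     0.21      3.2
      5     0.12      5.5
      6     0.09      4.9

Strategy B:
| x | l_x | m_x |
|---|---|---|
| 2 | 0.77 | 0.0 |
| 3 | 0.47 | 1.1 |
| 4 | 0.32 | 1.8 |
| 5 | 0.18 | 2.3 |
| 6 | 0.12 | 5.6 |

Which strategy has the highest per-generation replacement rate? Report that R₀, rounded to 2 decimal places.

2.18

Strategy A: R₀ = 0.59×0.0 + 0.28×0.0 + 0.21×3.2 + 0.12×5.5 + 0.09×4.9 = 1.7730
Strategy B: R₀ = 0.77×0.0 + 0.47×1.1 + 0.32×1.8 + 0.18×2.3 + 0.12×5.6 = 2.1790
Highest R₀: strategy B with 2.1790.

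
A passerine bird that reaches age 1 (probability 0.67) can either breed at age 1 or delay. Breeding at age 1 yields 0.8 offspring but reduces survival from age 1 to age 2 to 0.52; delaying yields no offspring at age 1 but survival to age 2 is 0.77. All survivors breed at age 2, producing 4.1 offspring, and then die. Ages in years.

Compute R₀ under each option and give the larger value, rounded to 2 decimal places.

breed at age 1: R₀ = 0.67 × (0.8 + 0.52 × 4.1) = 0.67 × 2.9320 = 1.9644
delay to age 2: R₀ = 0.67 × (0.77 × 4.1) = 0.67 × 3.1570 = 2.1152
Higher: delay to age 2 (2.1152).

2.12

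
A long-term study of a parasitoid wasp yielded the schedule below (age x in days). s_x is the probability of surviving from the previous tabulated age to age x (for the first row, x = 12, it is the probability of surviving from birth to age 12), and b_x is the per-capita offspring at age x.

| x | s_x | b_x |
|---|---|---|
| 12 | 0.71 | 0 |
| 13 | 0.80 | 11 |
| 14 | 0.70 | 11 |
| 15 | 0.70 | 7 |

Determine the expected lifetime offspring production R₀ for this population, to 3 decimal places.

Survivorship from birth: l_x = s_12·s_13·…·s_x.
  l_12 = 0.71000
  l_13 = 0.56800
  l_14 = 0.39760
  l_15 = 0.27832
R₀ = Σ l_x b_x:
  age 12: 0.71000 × 0 = 0.0000
  age 13: 0.56800 × 11 = 6.2480
  age 14: 0.39760 × 11 = 4.3736
  age 15: 0.27832 × 7 = 1.9482
R₀ = 0.0000 + 6.2480 + 4.3736 + 1.9482 = 12.5698

12.570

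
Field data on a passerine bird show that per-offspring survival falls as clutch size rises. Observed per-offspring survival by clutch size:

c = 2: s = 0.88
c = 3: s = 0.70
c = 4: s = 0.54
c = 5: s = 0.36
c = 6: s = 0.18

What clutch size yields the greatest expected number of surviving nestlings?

Expected surviving nestlings = c × s(c):
  c=2: 2 × 0.88 = 1.760
  c=3: 3 × 0.70 = 2.100
  c=4: 4 × 0.54 = 2.160
  c=5: 5 × 0.36 = 1.800
  c=6: 6 × 0.18 = 1.080
Maximum at c = 4 (2.160 surviving nestlings).

4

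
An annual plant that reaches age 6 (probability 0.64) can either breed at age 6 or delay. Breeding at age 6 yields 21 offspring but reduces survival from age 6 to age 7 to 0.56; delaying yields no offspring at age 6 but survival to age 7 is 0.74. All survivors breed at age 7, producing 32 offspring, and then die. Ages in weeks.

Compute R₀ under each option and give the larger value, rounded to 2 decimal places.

24.91

breed at age 6: R₀ = 0.64 × (21 + 0.56 × 32) = 0.64 × 38.9200 = 24.9088
delay to age 7: R₀ = 0.64 × (0.74 × 32) = 0.64 × 23.6800 = 15.1552
Higher: breed at age 6 (24.9088).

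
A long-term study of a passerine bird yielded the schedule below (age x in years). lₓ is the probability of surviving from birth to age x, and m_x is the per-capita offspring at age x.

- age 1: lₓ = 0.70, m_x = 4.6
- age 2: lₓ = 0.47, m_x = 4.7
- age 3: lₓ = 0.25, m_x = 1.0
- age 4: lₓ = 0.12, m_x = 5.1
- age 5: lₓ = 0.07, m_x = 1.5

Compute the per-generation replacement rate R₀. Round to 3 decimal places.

R₀ = Σ lₓ m_x:
  age 1: 0.70 × 4.6 = 3.2200
  age 2: 0.47 × 4.7 = 2.2090
  age 3: 0.25 × 1.0 = 0.2500
  age 4: 0.12 × 5.1 = 0.6120
  age 5: 0.07 × 1.5 = 0.1050
R₀ = 3.2200 + 2.2090 + 0.2500 + 0.6120 + 0.1050 = 6.3960

6.396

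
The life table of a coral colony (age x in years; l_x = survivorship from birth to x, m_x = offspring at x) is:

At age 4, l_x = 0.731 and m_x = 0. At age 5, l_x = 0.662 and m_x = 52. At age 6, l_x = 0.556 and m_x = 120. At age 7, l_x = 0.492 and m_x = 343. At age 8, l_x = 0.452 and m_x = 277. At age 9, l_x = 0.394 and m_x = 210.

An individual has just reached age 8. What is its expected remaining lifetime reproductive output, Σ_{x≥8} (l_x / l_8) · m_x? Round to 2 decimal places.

460.05

l_8 = 0.452. Conditional survival from age 8 to x is l_x / l_8.
  x=8: (0.452/0.452) × 277 = 277.0000
  x=9: (0.394/0.452) × 210 = 183.0531
Sum = 277.0000 + 183.0531 = 460.0531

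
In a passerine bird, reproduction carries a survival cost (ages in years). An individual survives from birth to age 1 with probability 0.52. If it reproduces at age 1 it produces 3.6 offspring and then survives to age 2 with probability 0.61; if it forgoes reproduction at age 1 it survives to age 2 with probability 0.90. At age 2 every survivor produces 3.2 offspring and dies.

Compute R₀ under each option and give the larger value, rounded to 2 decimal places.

breed at age 1: R₀ = 0.52 × (3.6 + 0.61 × 3.2) = 0.52 × 5.5520 = 2.8870
delay to age 2: R₀ = 0.52 × (0.90 × 3.2) = 0.52 × 2.8800 = 1.4976
Higher: breed at age 1 (2.8870).

2.89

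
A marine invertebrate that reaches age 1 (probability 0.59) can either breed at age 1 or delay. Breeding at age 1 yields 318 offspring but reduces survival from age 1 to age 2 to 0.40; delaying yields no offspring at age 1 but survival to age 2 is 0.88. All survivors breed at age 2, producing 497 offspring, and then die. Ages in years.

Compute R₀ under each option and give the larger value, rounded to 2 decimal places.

304.91

breed at age 1: R₀ = 0.59 × (318 + 0.40 × 497) = 0.59 × 516.8000 = 304.9120
delay to age 2: R₀ = 0.59 × (0.88 × 497) = 0.59 × 437.3600 = 258.0424
Higher: breed at age 1 (304.9120).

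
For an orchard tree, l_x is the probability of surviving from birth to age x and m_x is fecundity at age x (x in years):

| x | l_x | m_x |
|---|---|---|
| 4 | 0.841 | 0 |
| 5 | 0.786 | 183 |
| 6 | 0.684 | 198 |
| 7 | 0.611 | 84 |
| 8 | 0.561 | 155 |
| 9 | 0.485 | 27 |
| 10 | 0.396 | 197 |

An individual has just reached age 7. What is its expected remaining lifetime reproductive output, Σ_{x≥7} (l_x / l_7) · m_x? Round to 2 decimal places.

l_7 = 0.611. Conditional survival from age 7 to x is l_x / l_7.
  x=7: (0.611/0.611) × 84 = 84.0000
  x=8: (0.561/0.611) × 155 = 142.3159
  x=9: (0.485/0.611) × 27 = 21.4321
  x=10: (0.396/0.611) × 197 = 127.6792
Sum = 84.0000 + 142.3159 + 21.4321 + 127.6792 = 375.4272

375.43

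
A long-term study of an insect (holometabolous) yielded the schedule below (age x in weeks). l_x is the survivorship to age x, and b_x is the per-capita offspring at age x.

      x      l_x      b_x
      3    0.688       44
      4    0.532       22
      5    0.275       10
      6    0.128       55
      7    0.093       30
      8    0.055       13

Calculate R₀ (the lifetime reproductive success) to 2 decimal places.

55.27

R₀ = Σ l_x b_x:
  age 3: 0.688 × 44 = 30.2720
  age 4: 0.532 × 22 = 11.7040
  age 5: 0.275 × 10 = 2.7500
  age 6: 0.128 × 55 = 7.0400
  age 7: 0.093 × 30 = 2.7900
  age 8: 0.055 × 13 = 0.7150
R₀ = 30.2720 + 11.7040 + 2.7500 + 7.0400 + 2.7900 + 0.7150 = 55.2710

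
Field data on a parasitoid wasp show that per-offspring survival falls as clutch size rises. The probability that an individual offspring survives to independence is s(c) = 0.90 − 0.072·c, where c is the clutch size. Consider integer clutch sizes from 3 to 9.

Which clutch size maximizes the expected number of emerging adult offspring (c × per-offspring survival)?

6

Expected emerging adult offspring = c × s(c):
  c=3: 3 × 0.684 = 2.052
  c=4: 4 × 0.612 = 2.448
  c=5: 5 × 0.540 = 2.700
  c=6: 6 × 0.468 = 2.808
  c=7: 7 × 0.396 = 2.772
  c=8: 8 × 0.324 = 2.592
  c=9: 9 × 0.252 = 2.268
Maximum at c = 6 (2.808 emerging adult offspring).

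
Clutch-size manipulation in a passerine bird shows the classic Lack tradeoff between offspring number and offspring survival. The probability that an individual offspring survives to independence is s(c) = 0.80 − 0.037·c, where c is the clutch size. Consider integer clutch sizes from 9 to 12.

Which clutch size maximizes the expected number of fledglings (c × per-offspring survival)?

11

Expected fledglings = c × s(c):
  c=9: 9 × 0.467 = 4.203
  c=10: 10 × 0.430 = 4.300
  c=11: 11 × 0.393 = 4.323
  c=12: 12 × 0.356 = 4.272
Maximum at c = 11 (4.323 fledglings).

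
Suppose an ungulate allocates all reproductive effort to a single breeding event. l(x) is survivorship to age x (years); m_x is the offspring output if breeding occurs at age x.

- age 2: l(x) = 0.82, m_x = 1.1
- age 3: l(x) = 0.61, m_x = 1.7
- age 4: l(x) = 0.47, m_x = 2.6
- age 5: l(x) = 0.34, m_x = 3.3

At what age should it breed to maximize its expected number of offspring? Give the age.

Expected offspring if breeding at age x = l(x) × m_x:
  age 2: 0.82 × 1.1 = 0.902
  age 3: 0.61 × 1.7 = 1.037
  age 4: 0.47 × 2.6 = 1.222
  age 5: 0.34 × 3.3 = 1.122
Maximum at age 4 (1.222).

4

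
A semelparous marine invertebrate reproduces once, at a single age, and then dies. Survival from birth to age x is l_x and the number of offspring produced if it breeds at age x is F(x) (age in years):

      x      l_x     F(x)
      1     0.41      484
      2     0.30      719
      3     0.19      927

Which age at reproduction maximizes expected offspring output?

Expected offspring if breeding at age x = l_x × F(x):
  age 1: 0.41 × 484 = 198.440
  age 2: 0.30 × 719 = 215.700
  age 3: 0.19 × 927 = 176.130
Maximum at age 2 (215.700).

2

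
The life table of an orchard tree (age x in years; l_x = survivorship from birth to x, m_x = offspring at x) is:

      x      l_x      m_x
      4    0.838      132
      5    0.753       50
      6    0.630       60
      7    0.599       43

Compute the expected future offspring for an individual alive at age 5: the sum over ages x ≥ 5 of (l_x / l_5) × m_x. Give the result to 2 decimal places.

134.41

l_5 = 0.753. Conditional survival from age 5 to x is l_x / l_5.
  x=5: (0.753/0.753) × 50 = 50.0000
  x=6: (0.630/0.753) × 60 = 50.1992
  x=7: (0.599/0.753) × 43 = 34.2058
Sum = 50.0000 + 50.1992 + 34.2058 = 134.4050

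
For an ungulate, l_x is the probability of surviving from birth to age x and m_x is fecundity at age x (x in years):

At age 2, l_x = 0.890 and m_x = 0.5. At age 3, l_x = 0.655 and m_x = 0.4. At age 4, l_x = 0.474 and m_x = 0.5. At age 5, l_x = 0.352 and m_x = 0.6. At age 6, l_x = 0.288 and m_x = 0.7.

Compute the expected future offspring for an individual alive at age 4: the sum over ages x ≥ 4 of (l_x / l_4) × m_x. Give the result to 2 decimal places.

1.37

l_4 = 0.474. Conditional survival from age 4 to x is l_x / l_4.
  x=4: (0.474/0.474) × 0.5 = 0.5000
  x=5: (0.352/0.474) × 0.6 = 0.4456
  x=6: (0.288/0.474) × 0.7 = 0.4253
Sum = 0.5000 + 0.4456 + 0.4253 = 1.3709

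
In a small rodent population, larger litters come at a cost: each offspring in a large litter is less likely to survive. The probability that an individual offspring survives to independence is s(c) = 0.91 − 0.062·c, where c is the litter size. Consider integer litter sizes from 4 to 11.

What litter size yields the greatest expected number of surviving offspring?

Expected surviving offspring = c × s(c):
  c=4: 4 × 0.662 = 2.648
  c=5: 5 × 0.600 = 3.000
  c=6: 6 × 0.538 = 3.228
  c=7: 7 × 0.476 = 3.332
  c=8: 8 × 0.414 = 3.312
  c=9: 9 × 0.352 = 3.168
  c=10: 10 × 0.290 = 2.900
  c=11: 11 × 0.228 = 2.508
Maximum at c = 7 (3.332 surviving offspring).

7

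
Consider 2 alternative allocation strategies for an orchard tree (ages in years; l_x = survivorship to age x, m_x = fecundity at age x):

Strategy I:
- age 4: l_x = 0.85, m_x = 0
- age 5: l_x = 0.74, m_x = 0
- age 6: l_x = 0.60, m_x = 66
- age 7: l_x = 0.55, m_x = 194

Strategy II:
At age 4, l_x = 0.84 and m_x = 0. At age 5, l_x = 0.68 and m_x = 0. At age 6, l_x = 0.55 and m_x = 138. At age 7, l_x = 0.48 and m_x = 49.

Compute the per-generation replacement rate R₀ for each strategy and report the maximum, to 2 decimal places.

146.30

Strategy I: R₀ = 0.85×0 + 0.74×0 + 0.60×66 + 0.55×194 = 146.3000
Strategy II: R₀ = 0.84×0 + 0.68×0 + 0.55×138 + 0.48×49 = 99.4200
Highest R₀: strategy I with 146.3000.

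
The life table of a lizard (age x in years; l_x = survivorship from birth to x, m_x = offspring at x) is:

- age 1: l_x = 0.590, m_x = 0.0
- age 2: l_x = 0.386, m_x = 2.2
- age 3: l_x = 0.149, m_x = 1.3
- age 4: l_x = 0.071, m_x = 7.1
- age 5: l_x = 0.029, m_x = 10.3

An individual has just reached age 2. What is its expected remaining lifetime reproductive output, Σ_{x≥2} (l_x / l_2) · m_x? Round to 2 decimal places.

l_2 = 0.386. Conditional survival from age 2 to x is l_x / l_2.
  x=2: (0.386/0.386) × 2.2 = 2.2000
  x=3: (0.149/0.386) × 1.3 = 0.5018
  x=4: (0.071/0.386) × 7.1 = 1.3060
  x=5: (0.029/0.386) × 10.3 = 0.7738
Sum = 2.2000 + 0.5018 + 1.3060 + 0.7738 = 4.7816

4.78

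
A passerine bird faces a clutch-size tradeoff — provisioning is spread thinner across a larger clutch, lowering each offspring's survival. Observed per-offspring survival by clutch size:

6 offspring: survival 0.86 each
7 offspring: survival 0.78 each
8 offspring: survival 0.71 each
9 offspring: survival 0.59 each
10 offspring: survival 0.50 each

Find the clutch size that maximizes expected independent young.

8

Expected independent young = c × s(c):
  c=6: 6 × 0.86 = 5.160
  c=7: 7 × 0.78 = 5.460
  c=8: 8 × 0.71 = 5.680
  c=9: 9 × 0.59 = 5.310
  c=10: 10 × 0.50 = 5.000
Maximum at c = 8 (5.680 independent young).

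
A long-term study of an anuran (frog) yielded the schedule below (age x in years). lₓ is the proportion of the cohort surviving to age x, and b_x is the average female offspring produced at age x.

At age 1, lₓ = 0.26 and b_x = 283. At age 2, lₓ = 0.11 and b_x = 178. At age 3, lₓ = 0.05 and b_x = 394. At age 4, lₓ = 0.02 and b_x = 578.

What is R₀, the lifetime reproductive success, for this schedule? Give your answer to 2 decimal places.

R₀ = Σ lₓ b_x:
  age 1: 0.26 × 283 = 73.5800
  age 2: 0.11 × 178 = 19.5800
  age 3: 0.05 × 394 = 19.7000
  age 4: 0.02 × 578 = 11.5600
R₀ = 73.5800 + 19.5800 + 19.7000 + 11.5600 = 124.4200

124.42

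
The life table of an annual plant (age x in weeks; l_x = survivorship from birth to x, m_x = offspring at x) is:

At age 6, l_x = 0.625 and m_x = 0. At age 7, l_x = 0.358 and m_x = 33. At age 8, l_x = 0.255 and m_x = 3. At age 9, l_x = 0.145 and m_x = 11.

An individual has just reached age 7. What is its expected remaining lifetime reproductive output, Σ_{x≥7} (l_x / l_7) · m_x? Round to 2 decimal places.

l_7 = 0.358. Conditional survival from age 7 to x is l_x / l_7.
  x=7: (0.358/0.358) × 33 = 33.0000
  x=8: (0.255/0.358) × 3 = 2.1369
  x=9: (0.145/0.358) × 11 = 4.4553
Sum = 33.0000 + 2.1369 + 4.4553 = 39.5922

39.59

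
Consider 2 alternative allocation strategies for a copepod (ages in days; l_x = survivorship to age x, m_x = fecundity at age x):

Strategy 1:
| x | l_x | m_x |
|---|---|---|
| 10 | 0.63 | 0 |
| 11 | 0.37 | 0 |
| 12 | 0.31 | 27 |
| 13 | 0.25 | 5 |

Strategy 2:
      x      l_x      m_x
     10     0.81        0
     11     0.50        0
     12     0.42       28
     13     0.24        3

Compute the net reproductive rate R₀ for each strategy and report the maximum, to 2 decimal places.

12.48

Strategy 1: R₀ = 0.63×0 + 0.37×0 + 0.31×27 + 0.25×5 = 9.6200
Strategy 2: R₀ = 0.81×0 + 0.50×0 + 0.42×28 + 0.24×3 = 12.4800
Highest R₀: strategy 2 with 12.4800.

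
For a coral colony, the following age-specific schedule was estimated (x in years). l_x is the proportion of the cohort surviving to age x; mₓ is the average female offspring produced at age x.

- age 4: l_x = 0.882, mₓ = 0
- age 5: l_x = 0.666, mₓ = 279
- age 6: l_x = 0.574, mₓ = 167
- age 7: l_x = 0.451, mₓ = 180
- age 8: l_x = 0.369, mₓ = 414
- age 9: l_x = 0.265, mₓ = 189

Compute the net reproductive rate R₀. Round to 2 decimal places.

565.70

R₀ = Σ l_x mₓ:
  age 4: 0.882 × 0 = 0.0000
  age 5: 0.666 × 279 = 185.8140
  age 6: 0.574 × 167 = 95.8580
  age 7: 0.451 × 180 = 81.1800
  age 8: 0.369 × 414 = 152.7660
  age 9: 0.265 × 189 = 50.0850
R₀ = 0.0000 + 185.8140 + 95.8580 + 81.1800 + 152.7660 + 50.0850 = 565.7030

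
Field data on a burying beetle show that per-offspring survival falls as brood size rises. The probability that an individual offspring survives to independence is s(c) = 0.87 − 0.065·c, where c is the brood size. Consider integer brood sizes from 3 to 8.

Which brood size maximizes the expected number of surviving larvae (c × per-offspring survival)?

7

Expected surviving larvae = c × s(c):
  c=3: 3 × 0.675 = 2.025
  c=4: 4 × 0.610 = 2.440
  c=5: 5 × 0.545 = 2.725
  c=6: 6 × 0.480 = 2.880
  c=7: 7 × 0.415 = 2.905
  c=8: 8 × 0.350 = 2.800
Maximum at c = 7 (2.905 surviving larvae).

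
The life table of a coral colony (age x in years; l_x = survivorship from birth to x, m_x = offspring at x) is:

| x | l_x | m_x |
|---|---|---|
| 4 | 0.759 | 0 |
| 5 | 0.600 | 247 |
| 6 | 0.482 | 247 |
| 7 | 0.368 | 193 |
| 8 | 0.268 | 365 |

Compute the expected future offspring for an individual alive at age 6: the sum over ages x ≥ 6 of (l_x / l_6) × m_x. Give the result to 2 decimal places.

l_6 = 0.482. Conditional survival from age 6 to x is l_x / l_6.
  x=6: (0.482/0.482) × 247 = 247.0000
  x=7: (0.368/0.482) × 193 = 147.3527
  x=8: (0.268/0.482) × 365 = 202.9461
Sum = 247.0000 + 147.3527 + 202.9461 = 597.2988

597.30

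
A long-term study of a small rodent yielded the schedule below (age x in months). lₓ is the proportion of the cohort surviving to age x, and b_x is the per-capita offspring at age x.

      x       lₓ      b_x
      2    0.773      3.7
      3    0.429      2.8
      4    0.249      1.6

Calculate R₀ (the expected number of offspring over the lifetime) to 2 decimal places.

R₀ = Σ lₓ b_x:
  age 2: 0.773 × 3.7 = 2.8601
  age 3: 0.429 × 2.8 = 1.2012
  age 4: 0.249 × 1.6 = 0.3984
R₀ = 2.8601 + 1.2012 + 0.3984 = 4.4597

4.46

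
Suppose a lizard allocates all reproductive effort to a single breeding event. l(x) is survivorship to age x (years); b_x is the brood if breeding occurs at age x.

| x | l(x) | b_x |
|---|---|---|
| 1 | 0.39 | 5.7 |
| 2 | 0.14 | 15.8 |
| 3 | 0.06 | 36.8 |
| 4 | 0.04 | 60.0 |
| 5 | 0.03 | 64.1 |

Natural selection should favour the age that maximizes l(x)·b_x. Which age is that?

Expected offspring if breeding at age x = l(x) × b_x:
  age 1: 0.39 × 5.7 = 2.223
  age 2: 0.14 × 15.8 = 2.212
  age 3: 0.06 × 36.8 = 2.208
  age 4: 0.04 × 60.0 = 2.400
  age 5: 0.03 × 64.1 = 1.923
Maximum at age 4 (2.400).

4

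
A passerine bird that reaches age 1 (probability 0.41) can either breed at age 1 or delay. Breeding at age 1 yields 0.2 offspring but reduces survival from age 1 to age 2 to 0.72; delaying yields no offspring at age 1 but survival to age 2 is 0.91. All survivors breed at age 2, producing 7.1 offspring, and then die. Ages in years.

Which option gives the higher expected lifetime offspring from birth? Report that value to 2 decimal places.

2.65

breed at age 1: R₀ = 0.41 × (0.2 + 0.72 × 7.1) = 0.41 × 5.3120 = 2.1779
delay to age 2: R₀ = 0.41 × (0.91 × 7.1) = 0.41 × 6.4610 = 2.6490
Higher: delay to age 2 (2.6490).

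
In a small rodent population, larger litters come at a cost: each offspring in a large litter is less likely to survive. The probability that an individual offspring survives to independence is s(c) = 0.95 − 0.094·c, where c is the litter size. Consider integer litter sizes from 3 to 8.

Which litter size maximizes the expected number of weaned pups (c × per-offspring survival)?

Expected weaned pups = c × s(c):
  c=3: 3 × 0.668 = 2.004
  c=4: 4 × 0.574 = 2.296
  c=5: 5 × 0.480 = 2.400
  c=6: 6 × 0.386 = 2.316
  c=7: 7 × 0.292 = 2.044
  c=8: 8 × 0.198 = 1.584
Maximum at c = 5 (2.400 weaned pups).

5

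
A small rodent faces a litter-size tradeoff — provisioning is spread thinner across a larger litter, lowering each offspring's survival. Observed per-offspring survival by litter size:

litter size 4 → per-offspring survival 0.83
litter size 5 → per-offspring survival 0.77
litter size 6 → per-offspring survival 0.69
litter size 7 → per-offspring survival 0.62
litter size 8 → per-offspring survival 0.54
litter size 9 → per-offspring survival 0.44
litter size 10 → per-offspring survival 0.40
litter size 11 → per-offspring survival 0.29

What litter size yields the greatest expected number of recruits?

Expected recruits = c × s(c):
  c=4: 4 × 0.83 = 3.320
  c=5: 5 × 0.77 = 3.850
  c=6: 6 × 0.69 = 4.140
  c=7: 7 × 0.62 = 4.340
  c=8: 8 × 0.54 = 4.320
  c=9: 9 × 0.44 = 3.960
  c=10: 10 × 0.40 = 4.000
  c=11: 11 × 0.29 = 3.190
Maximum at c = 7 (4.340 recruits).

7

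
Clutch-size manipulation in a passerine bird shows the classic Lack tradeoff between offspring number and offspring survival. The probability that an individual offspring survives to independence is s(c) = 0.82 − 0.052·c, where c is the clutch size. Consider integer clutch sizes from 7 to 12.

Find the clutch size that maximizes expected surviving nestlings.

8

Expected surviving nestlings = c × s(c):
  c=7: 7 × 0.456 = 3.192
  c=8: 8 × 0.404 = 3.232
  c=9: 9 × 0.352 = 3.168
  c=10: 10 × 0.300 = 3.000
  c=11: 11 × 0.248 = 2.728
  c=12: 12 × 0.196 = 2.352
Maximum at c = 8 (3.232 surviving nestlings).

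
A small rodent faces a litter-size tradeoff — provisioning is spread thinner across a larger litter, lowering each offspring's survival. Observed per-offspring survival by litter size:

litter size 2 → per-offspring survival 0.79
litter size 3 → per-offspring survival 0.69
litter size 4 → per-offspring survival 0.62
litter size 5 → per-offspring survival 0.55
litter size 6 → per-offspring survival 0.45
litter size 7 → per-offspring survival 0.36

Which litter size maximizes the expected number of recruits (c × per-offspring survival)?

5

Expected recruits = c × s(c):
  c=2: 2 × 0.79 = 1.580
  c=3: 3 × 0.69 = 2.070
  c=4: 4 × 0.62 = 2.480
  c=5: 5 × 0.55 = 2.750
  c=6: 6 × 0.45 = 2.700
  c=7: 7 × 0.36 = 2.520
Maximum at c = 5 (2.750 recruits).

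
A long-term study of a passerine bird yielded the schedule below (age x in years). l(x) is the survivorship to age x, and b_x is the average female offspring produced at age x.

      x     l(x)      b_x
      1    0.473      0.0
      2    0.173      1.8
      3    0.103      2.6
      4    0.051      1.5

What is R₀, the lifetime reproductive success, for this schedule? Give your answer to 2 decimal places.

R₀ = Σ l(x) b_x:
  age 1: 0.473 × 0.0 = 0.0000
  age 2: 0.173 × 1.8 = 0.3114
  age 3: 0.103 × 2.6 = 0.2678
  age 4: 0.051 × 1.5 = 0.0765
R₀ = 0.0000 + 0.3114 + 0.2678 + 0.0765 = 0.6557

0.66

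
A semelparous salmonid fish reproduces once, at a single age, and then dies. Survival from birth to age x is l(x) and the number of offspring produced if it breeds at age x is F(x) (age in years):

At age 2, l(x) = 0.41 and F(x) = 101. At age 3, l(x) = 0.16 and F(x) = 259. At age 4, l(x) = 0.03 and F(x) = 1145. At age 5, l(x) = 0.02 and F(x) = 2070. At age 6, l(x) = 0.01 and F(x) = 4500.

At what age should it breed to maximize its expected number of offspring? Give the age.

6

Expected offspring if breeding at age x = l(x) × F(x):
  age 2: 0.41 × 101 = 41.410
  age 3: 0.16 × 259 = 41.440
  age 4: 0.03 × 1145 = 34.350
  age 5: 0.02 × 2070 = 41.400
  age 6: 0.01 × 4500 = 45.000
Maximum at age 6 (45.000).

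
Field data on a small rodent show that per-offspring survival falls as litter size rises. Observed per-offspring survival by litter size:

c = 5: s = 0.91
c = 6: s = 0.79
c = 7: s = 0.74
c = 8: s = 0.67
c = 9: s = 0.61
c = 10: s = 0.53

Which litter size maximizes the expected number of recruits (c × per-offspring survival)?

Expected recruits = c × s(c):
  c=5: 5 × 0.91 = 4.550
  c=6: 6 × 0.79 = 4.740
  c=7: 7 × 0.74 = 5.180
  c=8: 8 × 0.67 = 5.360
  c=9: 9 × 0.61 = 5.490
  c=10: 10 × 0.53 = 5.300
Maximum at c = 9 (5.490 recruits).

9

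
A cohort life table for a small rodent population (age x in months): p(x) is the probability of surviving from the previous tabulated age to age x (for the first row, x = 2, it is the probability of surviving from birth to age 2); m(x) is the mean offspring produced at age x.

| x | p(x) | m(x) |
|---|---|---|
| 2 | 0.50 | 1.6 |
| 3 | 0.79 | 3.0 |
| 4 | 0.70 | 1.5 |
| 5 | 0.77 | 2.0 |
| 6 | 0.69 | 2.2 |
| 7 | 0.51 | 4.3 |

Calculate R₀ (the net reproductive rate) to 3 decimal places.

Survivorship from birth: l_x = p_2·p_3·…·p_x.
  l_2 = 0.50000
  l_3 = 0.39500
  l_4 = 0.27650
  l_5 = 0.21290
  l_6 = 0.14690
  l_7 = 0.07492
R₀ = Σ l_x m(x):
  age 2: 0.50000 × 1.6 = 0.8000
  age 3: 0.39500 × 3.0 = 1.1850
  age 4: 0.27650 × 1.5 = 0.4148
  age 5: 0.21290 × 2.0 = 0.4258
  age 6: 0.14690 × 2.2 = 0.3232
  age 7: 0.07492 × 4.3 = 0.3222
R₀ = 0.8000 + 1.1850 + 0.4148 + 0.4258 + 0.3232 + 0.3222 = 3.4709

3.471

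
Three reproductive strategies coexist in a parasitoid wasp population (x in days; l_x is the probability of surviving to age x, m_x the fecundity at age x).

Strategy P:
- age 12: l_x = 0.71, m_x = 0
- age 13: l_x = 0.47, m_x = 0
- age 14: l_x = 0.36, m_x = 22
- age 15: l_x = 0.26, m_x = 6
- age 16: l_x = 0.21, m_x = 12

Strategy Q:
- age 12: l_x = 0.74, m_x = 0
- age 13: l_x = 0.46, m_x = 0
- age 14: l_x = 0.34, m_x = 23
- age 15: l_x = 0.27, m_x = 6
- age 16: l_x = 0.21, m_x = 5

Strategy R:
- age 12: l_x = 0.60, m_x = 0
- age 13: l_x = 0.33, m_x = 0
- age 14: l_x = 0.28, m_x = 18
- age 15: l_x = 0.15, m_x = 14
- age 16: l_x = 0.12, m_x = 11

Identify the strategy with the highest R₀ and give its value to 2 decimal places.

Strategy P: R₀ = 0.71×0 + 0.47×0 + 0.36×22 + 0.26×6 + 0.21×12 = 12.0000
Strategy Q: R₀ = 0.74×0 + 0.46×0 + 0.34×23 + 0.27×6 + 0.21×5 = 10.4900
Strategy R: R₀ = 0.60×0 + 0.33×0 + 0.28×18 + 0.15×14 + 0.12×11 = 8.4600
Highest R₀: strategy P with 12.0000.

12.00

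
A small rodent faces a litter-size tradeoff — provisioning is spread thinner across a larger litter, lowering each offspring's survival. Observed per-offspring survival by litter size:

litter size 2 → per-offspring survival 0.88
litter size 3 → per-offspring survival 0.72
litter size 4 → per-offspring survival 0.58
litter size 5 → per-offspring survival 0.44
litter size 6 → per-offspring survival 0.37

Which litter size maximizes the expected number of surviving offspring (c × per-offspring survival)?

4

Expected surviving offspring = c × s(c):
  c=2: 2 × 0.88 = 1.760
  c=3: 3 × 0.72 = 2.160
  c=4: 4 × 0.58 = 2.320
  c=5: 5 × 0.44 = 2.200
  c=6: 6 × 0.37 = 2.220
Maximum at c = 4 (2.320 surviving offspring).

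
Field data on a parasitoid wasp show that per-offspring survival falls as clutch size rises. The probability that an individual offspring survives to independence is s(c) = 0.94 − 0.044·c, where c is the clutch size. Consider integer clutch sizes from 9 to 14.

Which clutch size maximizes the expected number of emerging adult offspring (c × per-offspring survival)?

11

Expected emerging adult offspring = c × s(c):
  c=9: 9 × 0.544 = 4.896
  c=10: 10 × 0.500 = 5.000
  c=11: 11 × 0.456 = 5.016
  c=12: 12 × 0.412 = 4.944
  c=13: 13 × 0.368 = 4.784
  c=14: 14 × 0.324 = 4.536
Maximum at c = 11 (5.016 emerging adult offspring).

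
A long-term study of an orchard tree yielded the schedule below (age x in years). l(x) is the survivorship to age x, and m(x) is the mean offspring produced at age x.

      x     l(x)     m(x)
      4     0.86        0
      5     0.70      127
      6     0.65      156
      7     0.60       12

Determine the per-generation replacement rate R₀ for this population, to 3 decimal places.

197.500

R₀ = Σ l(x) m(x):
  age 4: 0.86 × 0 = 0.0000
  age 5: 0.70 × 127 = 88.9000
  age 6: 0.65 × 156 = 101.4000
  age 7: 0.60 × 12 = 7.2000
R₀ = 0.0000 + 88.9000 + 101.4000 + 7.2000 = 197.5000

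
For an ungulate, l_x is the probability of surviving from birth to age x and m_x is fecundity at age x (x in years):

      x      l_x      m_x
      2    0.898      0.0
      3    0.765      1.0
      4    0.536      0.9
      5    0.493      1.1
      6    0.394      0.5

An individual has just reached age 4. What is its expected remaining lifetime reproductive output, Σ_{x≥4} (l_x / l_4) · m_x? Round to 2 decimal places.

l_4 = 0.536. Conditional survival from age 4 to x is l_x / l_4.
  x=4: (0.536/0.536) × 0.9 = 0.9000
  x=5: (0.493/0.536) × 1.1 = 1.0118
  x=6: (0.394/0.536) × 0.5 = 0.3675
Sum = 0.9000 + 1.0118 + 0.3675 = 2.2793

2.28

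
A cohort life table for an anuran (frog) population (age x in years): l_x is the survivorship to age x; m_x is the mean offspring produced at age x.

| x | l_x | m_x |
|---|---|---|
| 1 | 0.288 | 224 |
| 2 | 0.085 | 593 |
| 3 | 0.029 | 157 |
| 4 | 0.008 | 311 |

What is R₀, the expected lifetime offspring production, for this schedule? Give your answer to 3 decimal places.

R₀ = Σ l_x m_x:
  age 1: 0.288 × 224 = 64.5120
  age 2: 0.085 × 593 = 50.4050
  age 3: 0.029 × 157 = 4.5530
  age 4: 0.008 × 311 = 2.4880
R₀ = 64.5120 + 50.4050 + 4.5530 + 2.4880 = 121.9580

121.958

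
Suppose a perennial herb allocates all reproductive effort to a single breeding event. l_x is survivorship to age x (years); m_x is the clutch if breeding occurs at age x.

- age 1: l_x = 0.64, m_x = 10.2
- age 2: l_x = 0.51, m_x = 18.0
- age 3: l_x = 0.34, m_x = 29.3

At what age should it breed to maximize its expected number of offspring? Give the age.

3

Expected offspring if breeding at age x = l_x × m_x:
  age 1: 0.64 × 10.2 = 6.528
  age 2: 0.51 × 18.0 = 9.180
  age 3: 0.34 × 29.3 = 9.962
Maximum at age 3 (9.962).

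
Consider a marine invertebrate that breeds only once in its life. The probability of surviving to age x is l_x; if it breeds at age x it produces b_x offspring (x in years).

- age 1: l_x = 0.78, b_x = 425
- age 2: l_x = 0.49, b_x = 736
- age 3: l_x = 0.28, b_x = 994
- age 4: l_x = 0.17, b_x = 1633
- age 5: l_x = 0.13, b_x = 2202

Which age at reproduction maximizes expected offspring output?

Expected offspring if breeding at age x = l_x × b_x:
  age 1: 0.78 × 425 = 331.500
  age 2: 0.49 × 736 = 360.640
  age 3: 0.28 × 994 = 278.320
  age 4: 0.17 × 1633 = 277.610
  age 5: 0.13 × 2202 = 286.260
Maximum at age 2 (360.640).

2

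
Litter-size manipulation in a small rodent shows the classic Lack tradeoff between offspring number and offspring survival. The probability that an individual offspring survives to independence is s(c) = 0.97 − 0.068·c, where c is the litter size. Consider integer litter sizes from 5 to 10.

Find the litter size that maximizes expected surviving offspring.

7

Expected surviving offspring = c × s(c):
  c=5: 5 × 0.630 = 3.150
  c=6: 6 × 0.562 = 3.372
  c=7: 7 × 0.494 = 3.458
  c=8: 8 × 0.426 = 3.408
  c=9: 9 × 0.358 = 3.222
  c=10: 10 × 0.290 = 2.900
Maximum at c = 7 (3.458 surviving offspring).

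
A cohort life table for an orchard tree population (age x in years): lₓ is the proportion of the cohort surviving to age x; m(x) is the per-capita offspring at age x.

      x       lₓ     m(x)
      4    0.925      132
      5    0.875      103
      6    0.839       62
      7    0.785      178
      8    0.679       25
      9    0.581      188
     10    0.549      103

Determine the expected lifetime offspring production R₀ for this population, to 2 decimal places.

586.72

R₀ = Σ lₓ m(x):
  age 4: 0.925 × 132 = 122.1000
  age 5: 0.875 × 103 = 90.1250
  age 6: 0.839 × 62 = 52.0180
  age 7: 0.785 × 178 = 139.7300
  age 8: 0.679 × 25 = 16.9750
  age 9: 0.581 × 188 = 109.2280
  age 10: 0.549 × 103 = 56.5470
R₀ = 122.1000 + 90.1250 + 52.0180 + 139.7300 + 16.9750 + 109.2280 + 56.5470 = 586.7230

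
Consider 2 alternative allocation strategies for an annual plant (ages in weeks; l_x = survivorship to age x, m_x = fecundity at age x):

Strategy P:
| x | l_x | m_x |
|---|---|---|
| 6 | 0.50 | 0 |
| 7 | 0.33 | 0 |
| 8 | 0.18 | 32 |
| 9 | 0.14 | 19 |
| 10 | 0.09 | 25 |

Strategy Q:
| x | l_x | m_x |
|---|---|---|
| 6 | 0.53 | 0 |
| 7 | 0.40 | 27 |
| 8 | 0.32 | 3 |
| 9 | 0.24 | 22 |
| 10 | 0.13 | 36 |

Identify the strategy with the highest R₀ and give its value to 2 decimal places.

Strategy P: R₀ = 0.50×0 + 0.33×0 + 0.18×32 + 0.14×19 + 0.09×25 = 10.6700
Strategy Q: R₀ = 0.53×0 + 0.40×27 + 0.32×3 + 0.24×22 + 0.13×36 = 21.7200
Highest R₀: strategy Q with 21.7200.

21.72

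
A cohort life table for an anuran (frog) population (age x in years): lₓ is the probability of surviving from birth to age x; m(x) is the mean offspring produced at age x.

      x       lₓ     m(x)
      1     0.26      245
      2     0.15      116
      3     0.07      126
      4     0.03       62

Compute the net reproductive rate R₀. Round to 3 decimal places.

91.780

R₀ = Σ lₓ m(x):
  age 1: 0.26 × 245 = 63.7000
  age 2: 0.15 × 116 = 17.4000
  age 3: 0.07 × 126 = 8.8200
  age 4: 0.03 × 62 = 1.8600
R₀ = 63.7000 + 17.4000 + 8.8200 + 1.8600 = 91.7800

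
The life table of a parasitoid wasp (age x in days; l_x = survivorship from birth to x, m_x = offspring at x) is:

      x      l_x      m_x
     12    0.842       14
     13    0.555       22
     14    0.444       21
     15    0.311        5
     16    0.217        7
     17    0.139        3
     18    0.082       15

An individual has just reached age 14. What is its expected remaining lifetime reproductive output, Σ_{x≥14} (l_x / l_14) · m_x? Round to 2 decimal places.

31.63

l_14 = 0.444. Conditional survival from age 14 to x is l_x / l_14.
  x=14: (0.444/0.444) × 21 = 21.0000
  x=15: (0.311/0.444) × 5 = 3.5023
  x=16: (0.217/0.444) × 7 = 3.4212
  x=17: (0.139/0.444) × 3 = 0.9392
  x=18: (0.082/0.444) × 15 = 2.7703
Sum = 21.0000 + 3.5023 + 3.4212 + 0.9392 + 2.7703 = 31.6329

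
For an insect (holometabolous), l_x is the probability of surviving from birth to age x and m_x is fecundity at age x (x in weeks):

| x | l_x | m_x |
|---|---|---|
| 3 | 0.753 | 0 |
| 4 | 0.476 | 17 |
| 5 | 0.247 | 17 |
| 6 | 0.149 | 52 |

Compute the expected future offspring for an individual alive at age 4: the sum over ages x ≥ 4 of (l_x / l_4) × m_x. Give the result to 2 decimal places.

42.10

l_4 = 0.476. Conditional survival from age 4 to x is l_x / l_4.
  x=4: (0.476/0.476) × 17 = 17.0000
  x=5: (0.247/0.476) × 17 = 8.8214
  x=6: (0.149/0.476) × 52 = 16.2773
Sum = 17.0000 + 8.8214 + 16.2773 = 42.0987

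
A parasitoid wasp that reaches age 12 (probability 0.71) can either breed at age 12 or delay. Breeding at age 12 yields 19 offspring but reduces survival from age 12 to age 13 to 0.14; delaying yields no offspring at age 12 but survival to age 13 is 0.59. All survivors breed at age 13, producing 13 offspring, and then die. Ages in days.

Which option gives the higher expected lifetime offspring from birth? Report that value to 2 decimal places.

breed at age 12: R₀ = 0.71 × (19 + 0.14 × 13) = 0.71 × 20.8200 = 14.7822
delay to age 13: R₀ = 0.71 × (0.59 × 13) = 0.71 × 7.6700 = 5.4457
Higher: breed at age 12 (14.7822).

14.78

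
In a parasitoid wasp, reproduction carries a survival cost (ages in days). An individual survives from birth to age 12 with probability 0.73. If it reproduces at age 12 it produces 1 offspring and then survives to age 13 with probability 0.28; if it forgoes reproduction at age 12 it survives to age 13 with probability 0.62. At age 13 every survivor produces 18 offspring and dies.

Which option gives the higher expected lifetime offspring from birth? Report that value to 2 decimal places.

breed at age 12: R₀ = 0.73 × (1 + 0.28 × 18) = 0.73 × 6.0400 = 4.4092
delay to age 13: R₀ = 0.73 × (0.62 × 18) = 0.73 × 11.1600 = 8.1468
Higher: delay to age 13 (8.1468).

8.15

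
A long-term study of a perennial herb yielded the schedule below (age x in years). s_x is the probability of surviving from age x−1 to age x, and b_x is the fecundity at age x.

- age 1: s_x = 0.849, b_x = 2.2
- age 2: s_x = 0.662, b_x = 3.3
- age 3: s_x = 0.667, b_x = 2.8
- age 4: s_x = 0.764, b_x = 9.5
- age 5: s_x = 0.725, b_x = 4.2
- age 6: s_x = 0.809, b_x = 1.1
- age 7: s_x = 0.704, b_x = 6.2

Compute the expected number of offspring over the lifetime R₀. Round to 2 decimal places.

9.28

Survivorship from birth: l_x = s_1·s_2·…·s_x.
  l_1 = 0.84900
  l_2 = 0.56204
  l_3 = 0.37488
  l_4 = 0.28641
  l_5 = 0.20765
  l_6 = 0.16799
  l_7 = 0.11826
R₀ = Σ l_x b_x:
  age 1: 0.84900 × 2.2 = 1.8678
  age 2: 0.56204 × 3.3 = 1.8547
  age 3: 0.37488 × 2.8 = 1.0497
  age 4: 0.28641 × 9.5 = 2.7209
  age 5: 0.20765 × 4.2 = 0.8721
  age 6: 0.16799 × 1.1 = 0.1848
  age 7: 0.11826 × 6.2 = 0.7332
R₀ = 1.8678 + 1.8547 + 1.0497 + 2.7209 + 0.8721 + 0.1848 + 0.7332 = 9.2832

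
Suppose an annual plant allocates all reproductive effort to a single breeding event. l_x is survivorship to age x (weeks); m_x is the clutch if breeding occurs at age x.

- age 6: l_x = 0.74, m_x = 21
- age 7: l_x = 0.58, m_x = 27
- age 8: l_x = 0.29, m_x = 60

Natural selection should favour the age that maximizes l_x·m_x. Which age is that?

8

Expected offspring if breeding at age x = l_x × m_x:
  age 6: 0.74 × 21 = 15.540
  age 7: 0.58 × 27 = 15.660
  age 8: 0.29 × 60 = 17.400
Maximum at age 8 (17.400).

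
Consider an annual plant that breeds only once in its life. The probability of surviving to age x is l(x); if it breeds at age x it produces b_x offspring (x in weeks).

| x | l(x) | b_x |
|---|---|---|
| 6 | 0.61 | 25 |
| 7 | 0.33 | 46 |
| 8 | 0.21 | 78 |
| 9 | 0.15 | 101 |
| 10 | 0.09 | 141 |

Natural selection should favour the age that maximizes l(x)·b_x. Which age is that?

Expected offspring if breeding at age x = l(x) × b_x:
  age 6: 0.61 × 25 = 15.250
  age 7: 0.33 × 46 = 15.180
  age 8: 0.21 × 78 = 16.380
  age 9: 0.15 × 101 = 15.150
  age 10: 0.09 × 141 = 12.690
Maximum at age 8 (16.380).

8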